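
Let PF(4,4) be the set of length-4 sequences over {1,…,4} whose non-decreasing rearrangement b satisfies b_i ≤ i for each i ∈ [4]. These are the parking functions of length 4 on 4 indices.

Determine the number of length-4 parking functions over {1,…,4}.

|PF(4,4)| = 1·5^3 = 1·125 = 125 (Pollak)
One tuple (1,2,2,2) → sorted (1,2,2,2): b_i ≤ i ∀i, a PF.

125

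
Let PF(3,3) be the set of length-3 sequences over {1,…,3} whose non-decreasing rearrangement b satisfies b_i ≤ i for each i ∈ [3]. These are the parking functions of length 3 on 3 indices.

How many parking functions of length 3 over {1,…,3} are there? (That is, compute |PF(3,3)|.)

#PF = (3−3+1)·(3+1)^(3−1) = 1·16 = 16 (Konheim–Weiss)
Example (1,2,1) → sorted (1,1,2): b_i ≤ i ∀i, a PF.

16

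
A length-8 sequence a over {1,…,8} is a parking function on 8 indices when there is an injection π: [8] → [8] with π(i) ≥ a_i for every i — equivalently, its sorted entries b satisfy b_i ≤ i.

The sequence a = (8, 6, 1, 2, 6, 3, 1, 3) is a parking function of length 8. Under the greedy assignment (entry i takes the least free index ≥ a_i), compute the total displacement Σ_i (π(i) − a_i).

Σπ = 8·9/2 = 36 (π permutes [8]); Σa = 8+6+1+2+6+3+1+3 = 30; disp = 36−30 = 6.

6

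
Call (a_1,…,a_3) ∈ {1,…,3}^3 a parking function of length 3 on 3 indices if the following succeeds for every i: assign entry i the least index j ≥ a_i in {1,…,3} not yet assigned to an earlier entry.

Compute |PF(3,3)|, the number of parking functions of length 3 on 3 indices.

16

Count = (3+1−3)·(3+1)^{3−1} = 1 · 16 = 16 (Pollak)
Example (3,1,1) → sorted (1,1,3): b_i ≤ i ∀i, a PF.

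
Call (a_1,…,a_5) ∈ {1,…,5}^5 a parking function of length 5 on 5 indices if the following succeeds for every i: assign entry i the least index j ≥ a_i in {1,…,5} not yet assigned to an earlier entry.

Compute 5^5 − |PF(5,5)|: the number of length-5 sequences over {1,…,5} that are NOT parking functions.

|PF(5,5)| = (6−5)·6^(5−1) = 1×1296 = 1296 (Pollak)
E.g. (4,5,2,5,4) → sorted (2,4,4,5,5): b_1=2>1, not a PF.
Total 3125; non-PF = 3125−1296 = 1829

1829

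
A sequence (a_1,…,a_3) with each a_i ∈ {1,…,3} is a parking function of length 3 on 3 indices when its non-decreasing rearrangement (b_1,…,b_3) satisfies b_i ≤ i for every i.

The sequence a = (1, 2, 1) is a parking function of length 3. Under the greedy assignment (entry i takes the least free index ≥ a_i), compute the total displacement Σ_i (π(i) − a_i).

2

Σπ(i) = 1+…+3 = 6; Σa = 1+2+1 = 4; disp = 6−4 = 2.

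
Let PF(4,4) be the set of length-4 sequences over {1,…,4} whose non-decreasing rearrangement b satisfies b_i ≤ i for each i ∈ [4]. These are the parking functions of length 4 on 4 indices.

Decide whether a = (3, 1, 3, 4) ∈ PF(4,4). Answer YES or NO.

Sorted: b = (1, 3, 3, 4).
  b_1=1 ≤ 1
  b_2=3 > 2
  fails at i=2 ⇒ NO

NO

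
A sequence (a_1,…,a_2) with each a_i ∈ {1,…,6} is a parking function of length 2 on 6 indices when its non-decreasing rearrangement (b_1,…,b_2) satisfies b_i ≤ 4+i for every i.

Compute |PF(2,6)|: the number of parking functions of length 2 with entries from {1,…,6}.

35

#PF = (6+1−2)·(6+1)^{2−1} = 5×7 = 35
Check (6,1) → sorted (1,6): b_i ≤ 4+i ∀i, a PF.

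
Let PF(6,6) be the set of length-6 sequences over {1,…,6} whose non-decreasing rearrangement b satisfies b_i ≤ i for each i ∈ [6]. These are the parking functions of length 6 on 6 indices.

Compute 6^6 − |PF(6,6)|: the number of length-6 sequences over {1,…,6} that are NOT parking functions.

|PF(6,6)| = 1·7^5 = 1·16807 = 16807
One tuple (4,6,5,5,6,5) → sorted (4,5,5,5,6,6): b_1=4>1, not a PF.
6^6 − 16807 = 46656 − 16807 = 29849

29849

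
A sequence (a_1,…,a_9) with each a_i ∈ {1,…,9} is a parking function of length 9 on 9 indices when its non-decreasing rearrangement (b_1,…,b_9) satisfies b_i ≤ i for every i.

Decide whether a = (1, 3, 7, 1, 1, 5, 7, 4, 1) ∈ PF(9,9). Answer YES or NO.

Sorted: b = (1, 1, 1, 1, 3, 4, 5, 7, 7).
  b_1=1 ≤ 1
  b_2=1 ≤ 2
  b_3=1 ≤ 3
  b_4=1 ≤ 4
  b_5=3 ≤ 5
  b_6=4 ≤ 6
  b_7=5 ≤ 7
  b_8=7 ≤ 8
  b_9=7 ≤ 9
All bounds hold ⇒ YES

YES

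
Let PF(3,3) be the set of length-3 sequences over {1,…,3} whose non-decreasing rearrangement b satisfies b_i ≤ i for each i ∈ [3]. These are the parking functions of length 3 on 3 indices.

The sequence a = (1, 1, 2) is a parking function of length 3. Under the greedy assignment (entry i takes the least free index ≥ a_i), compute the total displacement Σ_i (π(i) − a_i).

2

Σπ = 3·4/2 = 6 (π permutes [3]); Σa = 1+1+2 = 4; disp = 6−4 = 2.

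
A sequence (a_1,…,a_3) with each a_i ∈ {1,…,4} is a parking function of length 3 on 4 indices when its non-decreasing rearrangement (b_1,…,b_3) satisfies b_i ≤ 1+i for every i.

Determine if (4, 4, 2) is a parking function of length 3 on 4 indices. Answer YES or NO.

NO

Rearranged: b = (2, 4, 4).
  b_1=2 ≤ 2
  b_2=4 > 3
  fails at i=2 ⇒ NO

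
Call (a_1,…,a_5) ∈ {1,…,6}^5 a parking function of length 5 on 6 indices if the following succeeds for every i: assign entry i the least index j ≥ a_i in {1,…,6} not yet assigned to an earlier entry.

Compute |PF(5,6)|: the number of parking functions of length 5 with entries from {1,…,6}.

#PF = (6−5+1)·(6+1)^(5−1) = 2×2401 = 4802 (Konheim–Weiss)
One tuple (6,4,2,2,1) → sorted (1,2,2,4,6): b_i ≤ 1+i ∀i, a PF.

4802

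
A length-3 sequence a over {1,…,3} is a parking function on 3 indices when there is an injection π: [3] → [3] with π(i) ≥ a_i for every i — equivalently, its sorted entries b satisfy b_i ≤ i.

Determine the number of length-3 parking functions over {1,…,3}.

|PF| = (4−3)·4^(3−1) = 1·16 = 16 (Pollak)
Check (3,1,1) → sorted (1,1,3): b_i ≤ i ∀i, a PF.

16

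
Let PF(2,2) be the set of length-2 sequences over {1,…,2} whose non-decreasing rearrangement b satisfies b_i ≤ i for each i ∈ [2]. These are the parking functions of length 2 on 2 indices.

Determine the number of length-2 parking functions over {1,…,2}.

3

Count = (2+1−2)·(2+1)^{2−1} = 1 · 3 = 3 (Konheim–Weiss)
Example (1,2) → sorted (1,2): b_i ≤ i ∀i, a PF.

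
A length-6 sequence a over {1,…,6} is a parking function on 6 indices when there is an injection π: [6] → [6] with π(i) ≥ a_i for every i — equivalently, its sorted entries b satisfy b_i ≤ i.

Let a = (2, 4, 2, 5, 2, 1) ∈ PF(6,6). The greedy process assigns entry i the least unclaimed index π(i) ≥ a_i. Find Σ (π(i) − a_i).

5

Σπ = 6·7/2 = 21 (π permutes [6]); Σa = 2+4+2+5+2+1 = 16; disp = 21−16 = 5.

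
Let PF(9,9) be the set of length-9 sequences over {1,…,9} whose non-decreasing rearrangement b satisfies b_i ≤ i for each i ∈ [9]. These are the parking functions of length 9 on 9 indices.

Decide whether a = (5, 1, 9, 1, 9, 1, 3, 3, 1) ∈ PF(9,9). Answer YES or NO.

NO

Order a: b = (1, 1, 1, 1, 3, 3, 5, 9, 9).
  b_1=1 ≤ 1
  b_2=1 ≤ 2
  b_3=1 ≤ 3
  b_4=1 ≤ 4
  b_5=3 ≤ 5
  b_6=3 ≤ 6
  b_7=5 ≤ 7
  b_8=9 > 8
  fails at i=8 ⇒ NO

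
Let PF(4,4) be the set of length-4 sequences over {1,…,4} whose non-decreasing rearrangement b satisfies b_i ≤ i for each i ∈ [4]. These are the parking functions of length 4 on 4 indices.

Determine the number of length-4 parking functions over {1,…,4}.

125

Count = (5−4)·5^(4−1) = 1·125 = 125 (Pollak)
E.g. (1,3,2,1) → sorted (1,1,2,3): b_i ≤ i ∀i, a PF.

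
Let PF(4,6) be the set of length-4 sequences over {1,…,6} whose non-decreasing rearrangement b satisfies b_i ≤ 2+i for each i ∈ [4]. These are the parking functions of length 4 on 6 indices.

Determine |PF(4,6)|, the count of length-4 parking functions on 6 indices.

|PF| = (7−4)·7^(4−1) = 3·343 = 1029
Example (5,2,4,2) → sorted (2,2,4,5): b_i ≤ 2+i ∀i, a PF.

1029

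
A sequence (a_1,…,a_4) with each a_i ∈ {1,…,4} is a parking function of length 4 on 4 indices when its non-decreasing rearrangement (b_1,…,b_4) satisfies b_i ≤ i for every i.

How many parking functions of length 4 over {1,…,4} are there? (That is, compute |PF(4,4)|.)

125

|PF| = (4+1−4)·(4+1)^{4−1} = 1·125 = 125 (Konheim–Weiss)
E.g. (1,1,3,4) → sorted (1,1,3,4): b_i ≤ i ∀i, a PF.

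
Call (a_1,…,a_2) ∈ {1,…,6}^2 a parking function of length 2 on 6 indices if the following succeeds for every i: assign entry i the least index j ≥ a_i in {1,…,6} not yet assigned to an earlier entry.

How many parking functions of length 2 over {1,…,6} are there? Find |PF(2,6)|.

35

#PF = (7−2)·7^(2−1) = 5 · 7 = 35 (Konheim–Weiss)
E.g. (5,3) → sorted (3,5): b_i ≤ 4+i ∀i, a PF.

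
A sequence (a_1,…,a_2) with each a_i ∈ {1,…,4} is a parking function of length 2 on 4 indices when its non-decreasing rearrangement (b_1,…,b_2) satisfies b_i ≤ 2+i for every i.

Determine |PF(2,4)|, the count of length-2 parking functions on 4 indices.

|PF| = 3·5^1 = 3 · 5 = 15 (Konheim–Weiss)
One tuple (2,3) → sorted (2,3): b_i ≤ 2+i ∀i, a PF.

15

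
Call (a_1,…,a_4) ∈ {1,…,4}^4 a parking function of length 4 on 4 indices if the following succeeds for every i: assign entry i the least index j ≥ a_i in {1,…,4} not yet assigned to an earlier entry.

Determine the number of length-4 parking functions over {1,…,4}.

125

|PF(4,4)| = 1·5^3 = 1 · 125 = 125 (Pollak)
E.g. (2,3,1,2) → sorted (1,2,2,3): b_i ≤ i ∀i, a PF.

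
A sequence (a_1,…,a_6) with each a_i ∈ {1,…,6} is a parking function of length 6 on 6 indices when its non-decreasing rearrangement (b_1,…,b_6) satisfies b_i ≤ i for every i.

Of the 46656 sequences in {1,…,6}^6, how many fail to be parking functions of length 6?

|PF(6,6)| = (6−6+1)·(6+1)^(6−1) = 1·16807 = 16807 (Konheim–Weiss)
Check (6,5,6,4,4,1) → sorted (1,4,4,5,6,6): b_2=4>2, not a PF.
6^6 − 16807 = 46656 − 16807 = 29849

29849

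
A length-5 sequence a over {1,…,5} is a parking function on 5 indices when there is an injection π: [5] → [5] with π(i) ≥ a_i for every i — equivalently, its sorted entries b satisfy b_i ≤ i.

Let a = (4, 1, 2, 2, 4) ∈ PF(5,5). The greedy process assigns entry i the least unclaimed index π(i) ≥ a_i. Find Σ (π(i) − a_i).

2

Σπ(i) = 1+…+5 = 15; Σa = 4+1+2+2+4 = 13; disp = 15−13 = 2.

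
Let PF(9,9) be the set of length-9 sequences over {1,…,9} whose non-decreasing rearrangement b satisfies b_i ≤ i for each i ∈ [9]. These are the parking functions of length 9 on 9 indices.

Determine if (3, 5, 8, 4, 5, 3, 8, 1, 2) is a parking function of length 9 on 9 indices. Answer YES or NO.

Rearranged: b = (1, 2, 3, 3, 4, 5, 5, 8, 8).
  b_1=1 ≤ 1
  b_2=2 ≤ 2
  b_3=3 ≤ 3
  b_4=3 ≤ 4
  b_5=4 ≤ 5
  b_6=5 ≤ 6
  b_7=5 ≤ 7
  b_8=8 ≤ 8
  b_9=8 ≤ 9
All bounds hold ⇒ YES

YES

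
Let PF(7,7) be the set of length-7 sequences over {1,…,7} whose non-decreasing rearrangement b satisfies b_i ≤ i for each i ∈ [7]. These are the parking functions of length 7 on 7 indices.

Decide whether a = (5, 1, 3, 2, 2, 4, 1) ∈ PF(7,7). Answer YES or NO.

Rearranged: b = (1, 1, 2, 2, 3, 4, 5).
  b_1=1 ≤ 1
  b_2=1 ≤ 2
  b_3=2 ≤ 3
  b_4=2 ≤ 4
  b_5=3 ≤ 5
  b_6=4 ≤ 6
  b_7=5 ≤ 7
All bounds hold ⇒ YES

YES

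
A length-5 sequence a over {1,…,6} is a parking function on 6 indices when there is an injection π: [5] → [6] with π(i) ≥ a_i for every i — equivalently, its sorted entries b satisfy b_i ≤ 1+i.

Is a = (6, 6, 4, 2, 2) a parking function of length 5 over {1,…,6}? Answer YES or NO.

NO

Sorted: b = (2, 2, 4, 6, 6).
  b_1=2 ≤ 2
  b_2=2 ≤ 3
  b_3=4 ≤ 4
  b_4=6 > 5
  fails at i=4 ⇒ NO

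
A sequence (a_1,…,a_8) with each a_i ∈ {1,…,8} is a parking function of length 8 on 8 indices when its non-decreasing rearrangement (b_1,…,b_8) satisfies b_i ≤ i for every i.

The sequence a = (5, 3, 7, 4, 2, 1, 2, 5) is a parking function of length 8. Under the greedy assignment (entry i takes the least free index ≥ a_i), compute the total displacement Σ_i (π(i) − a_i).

Σπ = 8·9/2 = 36 (π permutes [8]); Σa = 5+3+7+4+2+1+2+5 = 29; disp = 36−29 = 7.

7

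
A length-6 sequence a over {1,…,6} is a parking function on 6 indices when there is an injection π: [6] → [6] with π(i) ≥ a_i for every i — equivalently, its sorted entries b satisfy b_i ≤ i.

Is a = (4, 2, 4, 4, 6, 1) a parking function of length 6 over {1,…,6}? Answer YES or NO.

NO

Order a: b = (1, 2, 4, 4, 4, 6).
  b_1=1 ≤ 1
  b_2=2 ≤ 2
  b_3=4 > 3
  fails at i=3 ⇒ NO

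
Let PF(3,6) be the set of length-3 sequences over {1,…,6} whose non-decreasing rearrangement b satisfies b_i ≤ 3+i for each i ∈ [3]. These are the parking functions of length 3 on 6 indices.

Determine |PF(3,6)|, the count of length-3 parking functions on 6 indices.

#PF = (7−3)·7^(3−1) = 4×49 = 196 (Pollak)
One tuple (6,5,3) → sorted (3,5,6): b_i ≤ 3+i ∀i, a PF.

196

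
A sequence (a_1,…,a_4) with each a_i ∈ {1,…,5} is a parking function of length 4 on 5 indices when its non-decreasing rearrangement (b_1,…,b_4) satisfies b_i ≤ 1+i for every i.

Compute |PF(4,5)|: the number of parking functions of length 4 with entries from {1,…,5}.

432

|PF| = (5−4+1)·(5+1)^(4−1) = 2 · 216 = 432 (Pollak)
E.g. (3,1,5,1) → sorted (1,1,3,5): b_i ≤ 1+i ∀i, a PF.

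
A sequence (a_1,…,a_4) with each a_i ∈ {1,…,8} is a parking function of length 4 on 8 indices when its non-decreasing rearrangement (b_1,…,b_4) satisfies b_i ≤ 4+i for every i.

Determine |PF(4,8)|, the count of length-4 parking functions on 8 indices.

|PF| = (9−4)·9^(4−1) = 5×729 = 3645 [KW]
E.g. (6,2,1,1) → sorted (1,1,2,6): b_i ≤ 4+i ∀i, a PF.

3645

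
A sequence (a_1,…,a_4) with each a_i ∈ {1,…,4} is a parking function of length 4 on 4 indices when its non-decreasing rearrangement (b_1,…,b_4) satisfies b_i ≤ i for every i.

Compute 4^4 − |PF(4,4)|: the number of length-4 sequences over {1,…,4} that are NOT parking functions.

131

Count = (4−4+1)·(4+1)^(4−1) = 1·125 = 125 (Konheim–Weiss)
Check (2,2,2,2) → sorted (2,2,2,2): b_1=2>1, not a PF.
Total 256; non-PF = 256−125 = 131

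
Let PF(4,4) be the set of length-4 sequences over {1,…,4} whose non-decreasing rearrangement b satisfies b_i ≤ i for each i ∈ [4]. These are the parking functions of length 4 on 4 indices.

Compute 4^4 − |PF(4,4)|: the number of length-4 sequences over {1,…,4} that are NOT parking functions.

Count = (4−4+1)·(4+1)^(4−1) = 1×125 = 125
Example (4,3,4,2) → sorted (2,3,4,4): b_1=2>1, not a PF.
So 256 − 125 = 131 fail.

131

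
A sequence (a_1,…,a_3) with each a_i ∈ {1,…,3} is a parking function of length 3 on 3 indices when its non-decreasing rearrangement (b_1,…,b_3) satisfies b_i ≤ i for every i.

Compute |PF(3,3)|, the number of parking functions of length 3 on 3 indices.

16

#PF = 1·4^2 = 1·16 = 16 (Pollak)
E.g. (2,2,1) → sorted (1,2,2): b_i ≤ i ∀i, a PF.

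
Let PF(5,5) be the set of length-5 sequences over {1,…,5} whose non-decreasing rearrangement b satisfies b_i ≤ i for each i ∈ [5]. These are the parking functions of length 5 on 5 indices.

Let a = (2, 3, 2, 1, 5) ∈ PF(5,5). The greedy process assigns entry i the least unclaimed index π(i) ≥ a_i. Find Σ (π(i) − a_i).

Σπ = 5·6/2 = 15 (π permutes [5]); Σa = 2+3+2+1+5 = 13; disp = 15−13 = 2.

2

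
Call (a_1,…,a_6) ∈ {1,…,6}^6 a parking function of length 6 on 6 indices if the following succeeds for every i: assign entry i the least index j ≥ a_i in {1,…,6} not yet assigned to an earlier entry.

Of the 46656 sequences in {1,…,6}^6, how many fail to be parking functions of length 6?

29849

#PF = (6+1−6)·(6+1)^{6−1} = 1 · 16807 = 16807 (Pollak)
One tuple (6,6,5,6,2,2) → sorted (2,2,5,6,6,6): b_1=2>1, not a PF.
So 46656 − 16807 = 29849 fail.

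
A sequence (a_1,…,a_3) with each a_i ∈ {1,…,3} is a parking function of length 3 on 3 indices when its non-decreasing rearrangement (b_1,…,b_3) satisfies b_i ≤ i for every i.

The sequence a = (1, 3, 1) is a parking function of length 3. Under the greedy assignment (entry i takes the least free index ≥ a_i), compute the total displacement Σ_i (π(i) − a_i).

1

Σπ = 3·4/2 = 6 (π permutes [3]); Σa = 1+3+1 = 5; disp = 6−5 = 1.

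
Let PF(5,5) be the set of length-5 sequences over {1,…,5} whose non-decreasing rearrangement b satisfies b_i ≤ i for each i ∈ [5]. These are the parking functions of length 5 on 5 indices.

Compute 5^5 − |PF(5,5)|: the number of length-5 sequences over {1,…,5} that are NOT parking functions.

1829

|PF| = 1·6^4 = 1×1296 = 1296 [KW]
Check (4,4,1,2,5) → sorted (1,2,4,4,5): b_3=4>3, not a PF.
5^5 − 1296 = 3125 − 1296 = 1829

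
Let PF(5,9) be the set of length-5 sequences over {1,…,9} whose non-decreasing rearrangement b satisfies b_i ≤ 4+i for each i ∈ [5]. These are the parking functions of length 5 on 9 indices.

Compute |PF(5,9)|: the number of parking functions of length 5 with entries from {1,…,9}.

|PF(5,9)| = (9+1−5)·(9+1)^{5−1} = 5×10000 = 50000 (Konheim–Weiss)
Example (7,6,3,2,8) → sorted (2,3,6,7,8): b_i ≤ 4+i ∀i, a PF.

50000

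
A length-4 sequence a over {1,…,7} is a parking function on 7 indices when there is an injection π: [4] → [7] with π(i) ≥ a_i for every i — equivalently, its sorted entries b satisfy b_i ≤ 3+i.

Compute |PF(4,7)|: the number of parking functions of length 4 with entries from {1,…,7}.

|PF(4,7)| = (7−4+1)·(7+1)^(4−1) = 4×512 = 2048 (Pollak)
E.g. (3,1,3,7) → sorted (1,3,3,7): b_i ≤ 3+i ∀i, a PF.

2048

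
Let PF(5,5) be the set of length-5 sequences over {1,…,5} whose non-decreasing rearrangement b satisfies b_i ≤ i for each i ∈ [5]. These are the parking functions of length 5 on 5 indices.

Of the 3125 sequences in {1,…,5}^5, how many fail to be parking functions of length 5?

1829

|PF| = 1·6^4 = 1·1296 = 1296 [KW]
Example (3,5,5,2,1) → sorted (1,2,3,5,5): b_4=5>4, not a PF.
So 3125 − 1296 = 1829 fail.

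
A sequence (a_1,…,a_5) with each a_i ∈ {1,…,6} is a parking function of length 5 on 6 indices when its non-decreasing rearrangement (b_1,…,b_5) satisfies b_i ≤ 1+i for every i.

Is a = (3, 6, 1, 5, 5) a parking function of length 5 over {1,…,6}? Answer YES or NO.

Sorted: b = (1, 3, 5, 5, 6).
  b_1=1 ≤ 2
  b_2=3 ≤ 3
  b_3=5 > 4
  fails at i=3 ⇒ NO

NO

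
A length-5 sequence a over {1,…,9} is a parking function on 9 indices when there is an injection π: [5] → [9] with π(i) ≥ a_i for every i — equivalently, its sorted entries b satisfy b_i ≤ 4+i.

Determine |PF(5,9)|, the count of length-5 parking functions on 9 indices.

50000

|PF| = (10−5)·10^(5−1) = 5·10000 = 50000 (Konheim–Weiss)
E.g. (6,3,2,2,2) → sorted (2,2,2,3,6): b_i ≤ 4+i ∀i, a PF.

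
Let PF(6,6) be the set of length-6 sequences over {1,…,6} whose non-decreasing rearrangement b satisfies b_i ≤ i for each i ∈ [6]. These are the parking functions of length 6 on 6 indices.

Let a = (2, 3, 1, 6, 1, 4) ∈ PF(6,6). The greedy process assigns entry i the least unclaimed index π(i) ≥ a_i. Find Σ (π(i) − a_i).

Σπ = 6·7/2 = 21 (π permutes [6]); Σa = 2+3+1+6+1+4 = 17; disp = 21−17 = 4.

4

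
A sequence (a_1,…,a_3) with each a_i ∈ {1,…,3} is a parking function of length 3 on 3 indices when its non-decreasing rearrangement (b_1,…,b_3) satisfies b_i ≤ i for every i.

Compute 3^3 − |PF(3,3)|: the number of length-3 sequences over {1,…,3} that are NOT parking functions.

11

Count = (4−3)·4^(3−1) = 1 · 16 = 16 (Pollak)
Check (3,3,3) → sorted (3,3,3): b_1=3>1, not a PF.
Total 27; non-PF = 27−16 = 11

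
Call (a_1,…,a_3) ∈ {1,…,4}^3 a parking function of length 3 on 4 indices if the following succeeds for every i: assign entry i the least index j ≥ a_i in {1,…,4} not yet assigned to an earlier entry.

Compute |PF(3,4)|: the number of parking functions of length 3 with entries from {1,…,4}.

|PF(3,4)| = 2·5^2 = 2 · 25 = 50
One tuple (2,4,1) → sorted (1,2,4): b_i ≤ 1+i ∀i, a PF.

50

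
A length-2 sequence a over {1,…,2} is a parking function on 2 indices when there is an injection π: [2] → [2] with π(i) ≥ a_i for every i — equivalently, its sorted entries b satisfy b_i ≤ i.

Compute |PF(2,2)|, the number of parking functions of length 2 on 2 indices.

3

#PF = (2−2+1)·(2+1)^(2−1) = 1 · 3 = 3 (Pollak)
One tuple (1,2) → sorted (1,2): b_i ≤ i ∀i, a PF.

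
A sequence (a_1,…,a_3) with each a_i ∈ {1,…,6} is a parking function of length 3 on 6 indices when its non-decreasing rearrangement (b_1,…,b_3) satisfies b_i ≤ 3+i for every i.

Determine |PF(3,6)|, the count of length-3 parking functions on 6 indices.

|PF(3,6)| = (6−3+1)·(6+1)^(3−1) = 4 · 49 = 196 (Konheim–Weiss)
E.g. (2,5,5) → sorted (2,5,5): b_i ≤ 3+i ∀i, a PF.

196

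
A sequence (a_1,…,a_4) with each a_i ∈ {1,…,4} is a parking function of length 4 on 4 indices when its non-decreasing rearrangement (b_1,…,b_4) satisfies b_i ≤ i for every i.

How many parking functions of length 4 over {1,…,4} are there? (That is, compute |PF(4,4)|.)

125

|PF| = (4−4+1)·(4+1)^(4−1) = 1×125 = 125 (Pollak)
One tuple (3,1,1,1) → sorted (1,1,1,3): b_i ≤ i ∀i, a PF.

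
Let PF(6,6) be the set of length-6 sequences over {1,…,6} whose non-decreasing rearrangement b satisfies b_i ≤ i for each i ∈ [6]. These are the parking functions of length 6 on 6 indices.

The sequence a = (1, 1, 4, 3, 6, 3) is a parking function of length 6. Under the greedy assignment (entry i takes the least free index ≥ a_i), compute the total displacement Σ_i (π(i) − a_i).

3

Σπ(i) = 1+…+6 = 21; Σa = 1+1+4+3+6+3 = 18; disp = 21−18 = 3.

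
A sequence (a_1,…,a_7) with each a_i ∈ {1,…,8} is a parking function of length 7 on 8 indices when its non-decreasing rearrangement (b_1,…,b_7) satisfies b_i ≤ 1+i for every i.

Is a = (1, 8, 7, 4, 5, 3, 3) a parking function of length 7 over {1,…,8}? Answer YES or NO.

Rearranged: b = (1, 3, 3, 4, 5, 7, 8).
  b_1=1 ≤ 2
  b_2=3 ≤ 3
  b_3=3 ≤ 4
  b_4=4 ≤ 5
  b_5=5 ≤ 6
  b_6=7 ≤ 7
  b_7=8 ≤ 8
All bounds hold ⇒ YES

YES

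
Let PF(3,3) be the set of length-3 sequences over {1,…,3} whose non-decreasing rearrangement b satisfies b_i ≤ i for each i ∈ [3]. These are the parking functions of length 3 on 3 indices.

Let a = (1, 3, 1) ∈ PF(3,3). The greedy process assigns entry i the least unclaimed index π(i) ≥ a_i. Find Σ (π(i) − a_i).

1

Σπ = 3·4/2 = 6 (π permutes [3]); Σa = 1+3+1 = 5; disp = 6−5 = 1.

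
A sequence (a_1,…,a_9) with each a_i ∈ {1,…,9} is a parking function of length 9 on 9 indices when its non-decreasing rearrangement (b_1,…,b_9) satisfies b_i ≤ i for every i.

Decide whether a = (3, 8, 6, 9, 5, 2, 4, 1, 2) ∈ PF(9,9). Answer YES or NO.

Rearranged: b = (1, 2, 2, 3, 4, 5, 6, 8, 9).
  b_1=1 ≤ 1
  b_2=2 ≤ 2
  b_3=2 ≤ 3
  b_4=3 ≤ 4
  b_5=4 ≤ 5
  b_6=5 ≤ 6
  b_7=6 ≤ 7
  b_8=8 ≤ 8
  b_9=9 ≤ 9
All bounds hold ⇒ YES

YES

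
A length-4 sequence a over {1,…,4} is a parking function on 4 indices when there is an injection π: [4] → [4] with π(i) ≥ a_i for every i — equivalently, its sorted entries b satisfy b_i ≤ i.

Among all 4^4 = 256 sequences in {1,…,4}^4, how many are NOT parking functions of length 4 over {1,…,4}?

131

#PF = (5−4)·5^(4−1) = 1·125 = 125 [KW]
Example (2,4,2,2) → sorted (2,2,2,4): b_1=2>1, not a PF.
Total 256; non-PF = 256−125 = 131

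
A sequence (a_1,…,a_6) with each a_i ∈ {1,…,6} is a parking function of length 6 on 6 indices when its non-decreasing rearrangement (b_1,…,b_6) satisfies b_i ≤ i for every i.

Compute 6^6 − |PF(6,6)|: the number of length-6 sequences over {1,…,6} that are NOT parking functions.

29849

#PF = (7−6)·7^(6−1) = 1·16807 = 16807 [KW]
One tuple (5,6,4,2,5,5) → sorted (2,4,5,5,5,6): b_1=2>1, not a PF.
So 46656 − 16807 = 29849 fail.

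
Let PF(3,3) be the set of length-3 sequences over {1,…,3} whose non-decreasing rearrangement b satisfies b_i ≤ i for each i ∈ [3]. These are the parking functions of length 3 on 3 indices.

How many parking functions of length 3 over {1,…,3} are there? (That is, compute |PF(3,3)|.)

16

#PF = (3−3+1)·(3+1)^(3−1) = 1×16 = 16 (Konheim–Weiss)
One tuple (1,1,1) → sorted (1,1,1): b_i ≤ i ∀i, a PF.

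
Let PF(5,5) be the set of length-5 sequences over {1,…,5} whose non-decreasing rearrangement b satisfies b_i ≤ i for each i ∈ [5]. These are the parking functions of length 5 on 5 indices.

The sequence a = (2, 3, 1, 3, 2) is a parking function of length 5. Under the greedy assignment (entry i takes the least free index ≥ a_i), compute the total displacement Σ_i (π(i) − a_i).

Σπ(i) = 1+…+5 = 15; Σa = 2+3+1+3+2 = 11; disp = 15−11 = 4.

4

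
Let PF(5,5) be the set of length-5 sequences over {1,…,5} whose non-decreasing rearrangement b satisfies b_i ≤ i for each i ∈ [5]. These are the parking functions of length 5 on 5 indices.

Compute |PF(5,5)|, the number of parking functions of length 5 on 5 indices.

1296

#PF = (6−5)·6^(5−1) = 1×1296 = 1296
E.g. (3,5,2,1,3) → sorted (1,2,3,3,5): b_i ≤ i ∀i, a PF.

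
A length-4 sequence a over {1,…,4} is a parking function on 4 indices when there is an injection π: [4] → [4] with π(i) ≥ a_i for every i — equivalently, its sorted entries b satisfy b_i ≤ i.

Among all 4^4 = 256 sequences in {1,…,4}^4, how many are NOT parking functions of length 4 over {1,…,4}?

|PF(4,4)| = (4−4+1)·(4+1)^(4−1) = 1×125 = 125 [KW]
One tuple (4,2,4,4) → sorted (2,4,4,4): b_1=2>1, not a PF.
Total 256; non-PF = 256−125 = 131

131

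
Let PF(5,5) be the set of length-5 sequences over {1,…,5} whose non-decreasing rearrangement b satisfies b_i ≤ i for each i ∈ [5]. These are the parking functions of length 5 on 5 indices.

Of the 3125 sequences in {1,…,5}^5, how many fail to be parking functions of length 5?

1829

#PF = (5+1−5)·(5+1)^{5−1} = 1×1296 = 1296
One tuple (1,5,4,4,5) → sorted (1,4,4,5,5): b_2=4>2, not a PF.
Total 3125; non-PF = 3125−1296 = 1829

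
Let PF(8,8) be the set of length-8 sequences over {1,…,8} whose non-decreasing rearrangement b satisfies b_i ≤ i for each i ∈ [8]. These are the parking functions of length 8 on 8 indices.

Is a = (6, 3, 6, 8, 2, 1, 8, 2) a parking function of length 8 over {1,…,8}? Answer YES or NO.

NO

Order a: b = (1, 2, 2, 3, 6, 6, 8, 8).
  b_1=1 ≤ 1
  b_2=2 ≤ 2
  b_3=2 ≤ 3
  b_4=3 ≤ 4
  b_5=6 > 5
  fails at i=5 ⇒ NO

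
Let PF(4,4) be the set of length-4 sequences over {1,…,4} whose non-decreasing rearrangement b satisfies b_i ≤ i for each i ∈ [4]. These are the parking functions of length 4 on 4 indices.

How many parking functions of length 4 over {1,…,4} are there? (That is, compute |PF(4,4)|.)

|PF(4,4)| = 1·5^3 = 1 · 125 = 125 (Pollak)
E.g. (3,1,1,1) → sorted (1,1,1,3): b_i ≤ i ∀i, a PF.

125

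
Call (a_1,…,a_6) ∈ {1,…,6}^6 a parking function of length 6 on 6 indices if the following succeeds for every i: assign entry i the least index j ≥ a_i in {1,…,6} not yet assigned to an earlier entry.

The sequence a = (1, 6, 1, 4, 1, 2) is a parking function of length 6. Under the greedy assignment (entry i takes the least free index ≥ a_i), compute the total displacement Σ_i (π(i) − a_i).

6

Σπ = 6·7/2 = 21 (π permutes [6]); Σa = 1+6+1+4+1+2 = 15; disp = 21−15 = 6.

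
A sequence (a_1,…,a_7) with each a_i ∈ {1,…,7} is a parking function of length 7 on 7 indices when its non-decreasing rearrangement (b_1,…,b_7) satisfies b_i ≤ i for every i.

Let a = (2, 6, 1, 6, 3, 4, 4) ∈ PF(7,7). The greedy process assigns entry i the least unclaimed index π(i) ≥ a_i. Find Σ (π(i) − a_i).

2

Σπ(i) = 1+…+7 = 28; Σa = 2+6+1+6+3+4+4 = 26; disp = 28−26 = 2.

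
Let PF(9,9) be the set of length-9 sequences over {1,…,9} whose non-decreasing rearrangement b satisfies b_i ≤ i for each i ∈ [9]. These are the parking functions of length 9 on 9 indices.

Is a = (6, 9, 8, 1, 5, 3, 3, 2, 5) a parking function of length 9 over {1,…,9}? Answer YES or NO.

Sorted: b = (1, 2, 3, 3, 5, 5, 6, 8, 9).
  b_1=1 ≤ 1
  b_2=2 ≤ 2
  b_3=3 ≤ 3
  b_4=3 ≤ 4
  b_5=5 ≤ 5
  b_6=5 ≤ 6
  b_7=6 ≤ 7
  b_8=8 ≤ 8
  b_9=9 ≤ 9
All bounds hold ⇒ YES

YES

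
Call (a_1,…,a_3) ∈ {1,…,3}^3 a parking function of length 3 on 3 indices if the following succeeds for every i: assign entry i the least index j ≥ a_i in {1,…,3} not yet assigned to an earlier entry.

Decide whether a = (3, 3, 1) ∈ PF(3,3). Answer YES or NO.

Order a: b = (1, 3, 3).
  b_1=1 ≤ 1
  b_2=3 > 2
  fails at i=2 ⇒ NO

NO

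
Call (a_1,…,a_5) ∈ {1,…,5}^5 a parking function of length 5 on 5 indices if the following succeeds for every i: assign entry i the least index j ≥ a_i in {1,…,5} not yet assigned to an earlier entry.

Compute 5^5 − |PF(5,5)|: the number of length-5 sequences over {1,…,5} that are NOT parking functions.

1829

|PF(5,5)| = (5+1−5)·(5+1)^{5−1} = 1×1296 = 1296
One tuple (5,5,3,4,5) → sorted (3,4,5,5,5): b_1=3>1, not a PF.
So 3125 − 1296 = 1829 fail.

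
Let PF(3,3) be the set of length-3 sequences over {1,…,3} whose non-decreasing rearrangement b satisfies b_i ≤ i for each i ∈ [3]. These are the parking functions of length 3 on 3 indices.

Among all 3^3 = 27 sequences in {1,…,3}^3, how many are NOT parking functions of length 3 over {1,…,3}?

|PF(3,3)| = (3+1−3)·(3+1)^{3−1} = 1·16 = 16
One tuple (3,3,2) → sorted (2,3,3): b_1=2>1, not a PF.
Total 27; non-PF = 27−16 = 11

11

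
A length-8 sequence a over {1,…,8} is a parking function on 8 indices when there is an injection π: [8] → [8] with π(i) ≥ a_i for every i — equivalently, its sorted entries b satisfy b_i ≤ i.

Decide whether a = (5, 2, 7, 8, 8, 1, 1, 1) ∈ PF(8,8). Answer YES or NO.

Sorted: b = (1, 1, 1, 2, 5, 7, 8, 8).
  b_1=1 ≤ 1
  b_2=1 ≤ 2
  b_3=1 ≤ 3
  b_4=2 ≤ 4
  b_5=5 ≤ 5
  b_6=7 > 6
  fails at i=6 ⇒ NO

NO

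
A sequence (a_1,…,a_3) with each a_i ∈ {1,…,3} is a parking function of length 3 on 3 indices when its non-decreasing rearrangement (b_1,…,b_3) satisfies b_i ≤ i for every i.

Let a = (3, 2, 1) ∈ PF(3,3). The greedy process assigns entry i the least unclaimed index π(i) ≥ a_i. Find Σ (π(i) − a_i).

Σπ(i) = 1+…+3 = 6; Σa = 3+2+1 = 6; disp = 6−6 = 0.

0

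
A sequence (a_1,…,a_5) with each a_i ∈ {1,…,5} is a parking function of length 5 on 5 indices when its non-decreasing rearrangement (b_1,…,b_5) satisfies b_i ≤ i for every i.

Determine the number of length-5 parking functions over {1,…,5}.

Count = (5+1−5)·(5+1)^{5−1} = 1·1296 = 1296
Check (1,1,3,3,4) → sorted (1,1,3,3,4): b_i ≤ i ∀i, a PF.

1296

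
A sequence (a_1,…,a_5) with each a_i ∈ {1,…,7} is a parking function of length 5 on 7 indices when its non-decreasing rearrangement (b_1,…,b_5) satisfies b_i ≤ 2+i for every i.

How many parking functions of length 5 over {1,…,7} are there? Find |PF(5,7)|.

Count = (8−5)·8^(5−1) = 3 · 4096 = 12288
Example (5,4,6,1,1) → sorted (1,1,4,5,6): b_i ≤ 2+i ∀i, a PF.

12288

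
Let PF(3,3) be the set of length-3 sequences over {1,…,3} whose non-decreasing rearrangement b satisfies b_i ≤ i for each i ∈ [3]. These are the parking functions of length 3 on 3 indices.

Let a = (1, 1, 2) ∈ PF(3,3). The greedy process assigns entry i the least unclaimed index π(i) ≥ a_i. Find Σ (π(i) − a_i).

Σπ(i) = 1+…+3 = 6; Σa = 1+1+2 = 4; disp = 6−4 = 2.

2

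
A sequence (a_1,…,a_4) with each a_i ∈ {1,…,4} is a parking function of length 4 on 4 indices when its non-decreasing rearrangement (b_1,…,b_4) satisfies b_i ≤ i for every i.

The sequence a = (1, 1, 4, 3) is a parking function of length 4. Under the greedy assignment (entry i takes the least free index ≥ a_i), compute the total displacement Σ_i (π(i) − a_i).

Σπ = 4·5/2 = 10 (π permutes [4]); Σa = 1+1+4+3 = 9; disp = 10−9 = 1.

1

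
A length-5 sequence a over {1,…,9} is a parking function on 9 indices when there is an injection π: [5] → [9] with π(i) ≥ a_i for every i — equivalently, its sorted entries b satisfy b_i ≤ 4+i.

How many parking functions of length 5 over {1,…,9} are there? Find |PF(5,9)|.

50000

|PF(5,9)| = (9+1−5)·(9+1)^{5−1} = 5 · 10000 = 50000 (Pollak)
One tuple (8,7,2,6,5) → sorted (2,5,6,7,8): b_i ≤ 4+i ∀i, a PF.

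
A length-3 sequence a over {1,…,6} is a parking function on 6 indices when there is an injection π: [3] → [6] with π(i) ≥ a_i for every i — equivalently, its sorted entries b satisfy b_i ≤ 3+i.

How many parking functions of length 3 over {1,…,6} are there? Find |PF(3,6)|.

#PF = 4·7^2 = 4·49 = 196 [KW]
E.g. (3,2,2) → sorted (2,2,3): b_i ≤ 3+i ∀i, a PF.

196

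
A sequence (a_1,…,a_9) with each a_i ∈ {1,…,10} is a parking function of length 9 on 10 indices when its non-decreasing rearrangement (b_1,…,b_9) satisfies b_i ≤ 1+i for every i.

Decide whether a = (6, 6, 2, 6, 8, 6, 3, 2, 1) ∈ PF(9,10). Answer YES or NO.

Order a: b = (1, 2, 2, 3, 6, 6, 6, 6, 8).
  b_1=1 ≤ 2
  b_2=2 ≤ 3
  b_3=2 ≤ 4
  b_4=3 ≤ 5
  b_5=6 ≤ 6
  b_6=6 ≤ 7
  b_7=6 ≤ 8
  b_8=6 ≤ 9
  b_9=8 ≤ 10
All bounds hold ⇒ YES

YES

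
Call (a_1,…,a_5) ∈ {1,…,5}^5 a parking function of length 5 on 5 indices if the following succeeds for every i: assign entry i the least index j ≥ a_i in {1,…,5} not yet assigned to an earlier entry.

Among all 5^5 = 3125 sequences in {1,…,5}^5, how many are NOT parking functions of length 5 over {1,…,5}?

#PF = (5−5+1)·(5+1)^(5−1) = 1×1296 = 1296 (Konheim–Weiss)
E.g. (2,5,2,1,5) → sorted (1,2,2,5,5): b_4=5>4, not a PF.
So 3125 − 1296 = 1829 fail.

1829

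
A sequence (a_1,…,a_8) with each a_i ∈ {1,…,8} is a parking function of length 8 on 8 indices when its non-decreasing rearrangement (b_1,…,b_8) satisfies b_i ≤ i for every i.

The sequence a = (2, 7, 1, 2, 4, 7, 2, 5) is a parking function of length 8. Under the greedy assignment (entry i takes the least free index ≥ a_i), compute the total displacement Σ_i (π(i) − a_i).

6

Σπ(i) = 1+…+8 = 36; Σa = 2+7+1+2+4+7+2+5 = 30; disp = 36−30 = 6.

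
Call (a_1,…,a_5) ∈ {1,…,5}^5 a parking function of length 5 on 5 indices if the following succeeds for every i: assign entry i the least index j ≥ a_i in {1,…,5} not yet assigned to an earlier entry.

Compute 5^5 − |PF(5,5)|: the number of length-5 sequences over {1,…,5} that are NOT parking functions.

1829

#PF = (5−5+1)·(5+1)^(5−1) = 1 · 1296 = 1296 (Pollak)
Check (4,5,3,1,5) → sorted (1,3,4,5,5): b_2=3>2, not a PF.
Total 3125; non-PF = 3125−1296 = 1829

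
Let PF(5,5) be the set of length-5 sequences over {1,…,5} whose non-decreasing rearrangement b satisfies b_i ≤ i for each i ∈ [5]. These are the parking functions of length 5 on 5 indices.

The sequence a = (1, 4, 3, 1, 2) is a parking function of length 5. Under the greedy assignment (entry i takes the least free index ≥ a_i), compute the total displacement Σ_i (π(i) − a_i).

Σπ = 15 ({1..5} each once); Σa = 1+4+3+1+2 = 11; disp = 15−11 = 4.

4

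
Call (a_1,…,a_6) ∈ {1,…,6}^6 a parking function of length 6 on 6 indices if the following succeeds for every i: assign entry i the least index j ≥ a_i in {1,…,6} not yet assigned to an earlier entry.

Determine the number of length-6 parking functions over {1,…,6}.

16807

Count = (6−6+1)·(6+1)^(6−1) = 1·16807 = 16807 (Konheim–Weiss)
E.g. (4,1,1,2,4,5) → sorted (1,1,2,4,4,5): b_i ≤ i ∀i, a PF.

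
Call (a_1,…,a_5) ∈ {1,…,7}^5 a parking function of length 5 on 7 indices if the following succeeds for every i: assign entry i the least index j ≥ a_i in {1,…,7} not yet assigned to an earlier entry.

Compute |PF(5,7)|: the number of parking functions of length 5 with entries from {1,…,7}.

12288

Count = (7−5+1)·(7+1)^(5−1) = 3×4096 = 12288
E.g. (6,5,1,3,2) → sorted (1,2,3,5,6): b_i ≤ 2+i ∀i, a PF.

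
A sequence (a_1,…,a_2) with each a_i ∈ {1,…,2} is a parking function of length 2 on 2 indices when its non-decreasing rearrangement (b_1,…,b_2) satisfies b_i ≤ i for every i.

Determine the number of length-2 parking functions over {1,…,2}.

Count = (2+1−2)·(2+1)^{2−1} = 1 · 3 = 3 [KW]
One tuple (1,2) → sorted (1,2): b_i ≤ i ∀i, a PF.

3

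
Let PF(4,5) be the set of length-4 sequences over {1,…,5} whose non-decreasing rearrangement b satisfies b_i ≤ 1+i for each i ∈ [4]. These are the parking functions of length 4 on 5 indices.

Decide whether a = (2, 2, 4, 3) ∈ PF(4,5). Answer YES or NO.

Order a: b = (2, 2, 3, 4).
  b_1=2 ≤ 2
  b_2=2 ≤ 3
  b_3=3 ≤ 4
  b_4=4 ≤ 5
All bounds hold ⇒ YES

YES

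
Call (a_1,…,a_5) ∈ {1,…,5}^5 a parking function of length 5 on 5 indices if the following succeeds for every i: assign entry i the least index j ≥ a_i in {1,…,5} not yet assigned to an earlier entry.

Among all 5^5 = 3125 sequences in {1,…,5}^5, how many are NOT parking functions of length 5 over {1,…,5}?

1829

|PF| = (6−5)·6^(5−1) = 1×1296 = 1296 [KW]
Check (2,5,5,4,1) → sorted (1,2,4,5,5): b_3=4>3, not a PF.
Total 3125; non-PF = 3125−1296 = 1829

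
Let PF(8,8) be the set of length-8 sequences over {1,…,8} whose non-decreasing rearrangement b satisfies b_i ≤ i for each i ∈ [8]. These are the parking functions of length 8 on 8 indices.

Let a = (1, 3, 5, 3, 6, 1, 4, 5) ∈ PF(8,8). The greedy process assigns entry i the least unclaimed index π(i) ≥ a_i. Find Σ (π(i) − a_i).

8

Σπ(i) = 1+…+8 = 36; Σa = 1+3+5+3+6+1+4+5 = 28; disp = 36−28 = 8.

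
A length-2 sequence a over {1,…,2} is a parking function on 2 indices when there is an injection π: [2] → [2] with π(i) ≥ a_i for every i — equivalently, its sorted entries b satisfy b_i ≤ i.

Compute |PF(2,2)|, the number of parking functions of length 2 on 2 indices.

|PF(2,2)| = (2−2+1)·(2+1)^(2−1) = 1 · 3 = 3
E.g. (2,1) → sorted (1,2): b_i ≤ i ∀i, a PF.

3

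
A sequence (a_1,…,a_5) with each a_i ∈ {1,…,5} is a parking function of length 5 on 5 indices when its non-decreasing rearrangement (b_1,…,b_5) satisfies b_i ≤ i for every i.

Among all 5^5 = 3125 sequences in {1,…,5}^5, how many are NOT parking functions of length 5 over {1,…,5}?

|PF(5,5)| = 1·6^4 = 1×1296 = 1296 (Pollak)
Example (4,3,5,3,3) → sorted (3,3,3,4,5): b_1=3>1, not a PF.
Total 3125; non-PF = 3125−1296 = 1829

1829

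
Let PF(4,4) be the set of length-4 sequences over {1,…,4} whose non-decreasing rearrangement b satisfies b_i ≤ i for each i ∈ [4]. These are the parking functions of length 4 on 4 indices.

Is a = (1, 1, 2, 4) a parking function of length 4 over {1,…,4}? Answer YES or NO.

Rearranged: b = (1, 1, 2, 4).
  b_1=1 ≤ 1
  b_2=1 ≤ 2
  b_3=2 ≤ 3
  b_4=4 ≤ 4
All bounds hold ⇒ YES

YES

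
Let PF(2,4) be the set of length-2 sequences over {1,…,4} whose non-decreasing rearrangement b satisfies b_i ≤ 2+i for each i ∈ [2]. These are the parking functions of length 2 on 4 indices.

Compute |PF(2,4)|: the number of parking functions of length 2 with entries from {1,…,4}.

15

|PF| = (4+1−2)·(4+1)^{2−1} = 3×5 = 15
Example (1,3) → sorted (1,3): b_i ≤ 2+i ∀i, a PF.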